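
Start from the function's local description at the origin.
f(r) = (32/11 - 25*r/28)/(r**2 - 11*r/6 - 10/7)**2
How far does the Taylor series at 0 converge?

Denominator factor (r**2 - 11*r/6 - 10/7)^2: discriminant 2287/252, real irrational roots 11/12 + (1/84)*sqrt(16009) and 11/12 - (1/84)*sqrt(16009); poles of order 2, moduli 11/12 + (1/84)*sqrt(16009) and -11/12 + (1/84)*sqrt(16009).
The radius of convergence is the smallest modulus among the singular points: -11/12 + (1/84)*sqrt(16009).

The radius of convergence is -11/12 + (1/84)*sqrt(16009).


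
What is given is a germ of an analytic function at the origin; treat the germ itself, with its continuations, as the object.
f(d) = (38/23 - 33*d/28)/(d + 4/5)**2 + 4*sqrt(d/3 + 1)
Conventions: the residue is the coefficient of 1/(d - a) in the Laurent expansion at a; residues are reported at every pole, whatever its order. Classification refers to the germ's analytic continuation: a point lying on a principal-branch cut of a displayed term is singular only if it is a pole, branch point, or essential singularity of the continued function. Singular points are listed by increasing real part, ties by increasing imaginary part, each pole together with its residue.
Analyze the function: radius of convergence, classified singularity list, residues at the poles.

Radius of convergence at 0: 4/5.
At -3: an algebraic (square-root) branch point.
At -4/5: a pole of order 2; residue -33/28.

Denominator factor (d + 4/5)^2: pole of order 2 at -4/5, modulus 4/5.
Branch term (4)*sqrt(1 - d/(-3)): its argument vanishes at d = -3, a square-root branch point, modulus 3.
The radius of convergence is the smallest modulus among the singular points: 4/5.
The branch term is analytic at -4/5 and contributes nothing to the residue; only the rational part matters.
At the order-2 pole -4/5 set g(d) = (d - (-4/5))^2*(rational part) = 38/23 - 33*d/28.
Order-2 pole: residue = g'(a); g'(-4/5) = -33/28, so the residue is -33/28.
List the singular points by increasing real part (a conjugate pair: the negative imaginary part first).


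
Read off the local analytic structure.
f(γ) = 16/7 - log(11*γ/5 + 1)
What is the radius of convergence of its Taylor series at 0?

The radius of convergence is 5/11.

Branch term (-1)*log(1 - γ/(-5/11)): its argument vanishes at γ = -5/11, a logarithmic branch point, modulus 5/11.
The radius of convergence is the smallest modulus among the singular points: 5/11.


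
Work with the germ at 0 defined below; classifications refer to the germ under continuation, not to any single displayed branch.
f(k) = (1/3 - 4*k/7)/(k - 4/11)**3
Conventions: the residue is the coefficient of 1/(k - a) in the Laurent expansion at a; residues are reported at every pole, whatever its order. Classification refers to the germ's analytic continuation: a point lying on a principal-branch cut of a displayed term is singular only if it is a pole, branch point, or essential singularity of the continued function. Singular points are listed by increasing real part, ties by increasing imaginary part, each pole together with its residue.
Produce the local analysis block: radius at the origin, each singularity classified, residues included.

Radius of convergence at 0: 4/11.
At 4/11: a pole of order 3; residue 0.

Denominator factor (k - 4/11)^3: pole of order 3 at 4/11, modulus 4/11.
The radius of convergence is the smallest modulus among the singular points: 4/11.
At the order-3 pole 4/11 set g(k) = (k - (4/11))^3*f(k) = 1/3 - 4*k/7.
Order-3 pole: residue = g''(a)/2; g''(4/11) = 0, so the residue is 0.


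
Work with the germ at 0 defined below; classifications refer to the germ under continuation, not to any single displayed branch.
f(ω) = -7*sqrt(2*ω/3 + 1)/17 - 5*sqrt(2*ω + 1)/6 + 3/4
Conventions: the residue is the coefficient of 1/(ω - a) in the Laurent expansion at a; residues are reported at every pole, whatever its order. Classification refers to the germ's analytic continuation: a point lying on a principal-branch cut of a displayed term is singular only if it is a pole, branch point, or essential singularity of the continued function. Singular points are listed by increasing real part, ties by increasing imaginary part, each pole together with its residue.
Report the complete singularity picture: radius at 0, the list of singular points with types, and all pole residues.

Branch term (-7/17)*sqrt(1 - ω/(-3/2)): its argument vanishes at ω = -3/2, a square-root branch point, modulus 3/2.
Branch term (-5/6)*sqrt(1 - ω/(-1/2)): its argument vanishes at ω = -1/2, a square-root branch point, modulus 1/2.
The radius of convergence is the smallest modulus among the singular points: 1/2.
List the singular points by increasing real part (a conjugate pair: the negative imaginary part first).

Radius of convergence at 0: 1/2.
At -3/2: an algebraic (square-root) branch point.
At -1/2: an algebraic (square-root) branch point.


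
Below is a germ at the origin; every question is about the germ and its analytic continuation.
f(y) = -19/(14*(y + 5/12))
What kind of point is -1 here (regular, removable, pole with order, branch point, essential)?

Denominator factors: y + 5/12 = -7/12 at y = -1 — none vanishes.
So the germ continues analytically to -1.

The point is a regular point.


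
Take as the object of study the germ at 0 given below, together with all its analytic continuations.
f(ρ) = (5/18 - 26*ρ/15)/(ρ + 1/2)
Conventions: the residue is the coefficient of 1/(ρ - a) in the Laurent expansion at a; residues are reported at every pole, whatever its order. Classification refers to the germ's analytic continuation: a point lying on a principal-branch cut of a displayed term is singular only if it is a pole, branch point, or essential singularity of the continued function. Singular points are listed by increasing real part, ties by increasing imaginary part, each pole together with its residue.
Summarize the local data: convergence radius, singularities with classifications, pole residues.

Denominator factor (ρ + 1/2): pole of order 1 at -1/2, modulus 1/2.
The radius of convergence is the smallest modulus among the singular points: 1/2.
At the order-1 pole -1/2 set g(ρ) = (ρ - (-1/2))*f(ρ) = 5/18 - 26*ρ/15.
Simple pole: residue = g(a) at a = -1/2, which is 103/90.

Radius of convergence at 0: 1/2.
At -1/2: a pole of order 1; residue 103/90.


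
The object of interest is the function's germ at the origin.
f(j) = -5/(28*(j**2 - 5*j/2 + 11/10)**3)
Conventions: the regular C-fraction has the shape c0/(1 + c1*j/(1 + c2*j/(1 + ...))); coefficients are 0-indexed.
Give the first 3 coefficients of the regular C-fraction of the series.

Taylor coefficients (expand at 0): a_0 = -1250/9317, a_1 = -93750/102487, a_2 = -4275000/1127357.
c0 = a_0 = -1250/9317. Peel one level at a time: if S = 1 + c*j/S' with S'(0) = 1, then c is the j-coefficient of S and S' = c*j/(S - 1).
S_1 = c0/f = 1 + (-75/11)*j + (2205/121)*j^2 + ...; c1 = -75/11.
S_2 = c1*j/(S_1 - 1) = 1 + (147/55)*j + ...; c2 = 147/55.

The regular C-fraction coefficients are [-1250/9317, -75/11, 147/55].


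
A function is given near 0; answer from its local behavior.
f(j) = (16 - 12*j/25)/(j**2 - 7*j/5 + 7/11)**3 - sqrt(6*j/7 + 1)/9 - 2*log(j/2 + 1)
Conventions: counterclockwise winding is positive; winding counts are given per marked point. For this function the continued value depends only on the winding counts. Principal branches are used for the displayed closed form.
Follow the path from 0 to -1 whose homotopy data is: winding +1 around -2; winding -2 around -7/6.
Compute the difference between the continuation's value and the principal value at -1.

The rational part is single-valued and drops out of the difference; each branch term changes only by its own monodromy.
(-1/9)*sqrt(1 - j/(-7/6)): winding -2 is even, the square root returns to the same sheet, contribution 0.
(-2)*log(1 - j/(-2)): each positive loop around -2 adds 2*pi*i to the log, so winding +1 contributes (-2)*(1)*2*pi*i = -(4)*pi*i.
Summing the contributions at j = -1 gives -(4)*pi*i.

Continued minus principal equals -(4)*pi*i.


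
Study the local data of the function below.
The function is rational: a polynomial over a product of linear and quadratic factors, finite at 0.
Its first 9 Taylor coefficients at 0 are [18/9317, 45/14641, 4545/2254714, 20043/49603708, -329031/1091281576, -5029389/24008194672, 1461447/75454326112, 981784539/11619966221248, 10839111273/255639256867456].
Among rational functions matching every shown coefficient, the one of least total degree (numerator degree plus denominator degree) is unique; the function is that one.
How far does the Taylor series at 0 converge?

The radius of convergence is 2.

No rational of total degree below 7 reproduces all 9 coefficients; solving the [0/7] Pade equations on them gives f(κ) = -9/(14*(κ - 2)*(κ**2 - 2*κ + 11/2)**3), whose expansion matches every shown term.
Denominator factor (κ**2 - 2*κ + 11/2)^3: discriminant -18, complex-conjugate roots (1) + ((3/2)*sqrt(2))*i and (1) - ((3/2)*sqrt(2))*i; poles of order 3, moduli (1/2)*sqrt(22) and (1/2)*sqrt(22).
Denominator factor (κ - 2): pole of order 1 at 2, modulus 2.
The radius of convergence is the smallest modulus among the singular points: 2.


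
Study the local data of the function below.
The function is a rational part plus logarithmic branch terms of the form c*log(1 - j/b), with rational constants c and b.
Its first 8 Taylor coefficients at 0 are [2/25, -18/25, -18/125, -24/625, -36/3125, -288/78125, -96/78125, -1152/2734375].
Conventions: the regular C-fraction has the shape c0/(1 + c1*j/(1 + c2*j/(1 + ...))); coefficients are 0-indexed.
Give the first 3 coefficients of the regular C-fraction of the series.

The regular C-fraction coefficients are [2/25, 9, -46/5].

Taylor coefficients (read off): a_0 = 2/25, a_1 = -18/25, a_2 = -18/125.
c0 = a_0 = 2/25. Peel one level at a time: if S = 1 + c*j/S' with S'(0) = 1, then c is the j-coefficient of S and S' = c*j/(S - 1).
S_1 = c0/f = 1 + (9)*j + (414/5)*j^2 + ...; c1 = 9.
S_2 = c1*j/(S_1 - 1) = 1 + (-46/5)*j + ...; c2 = -46/5.


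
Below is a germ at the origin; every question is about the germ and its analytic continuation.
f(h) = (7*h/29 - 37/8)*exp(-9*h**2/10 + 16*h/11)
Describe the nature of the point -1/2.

The point is a regular point.

There is no denominator, hence no pole anywhere.
The factor exp(-9*h**2/10 + 16*h/11) is entire.
So the germ continues analytically to -1/2.


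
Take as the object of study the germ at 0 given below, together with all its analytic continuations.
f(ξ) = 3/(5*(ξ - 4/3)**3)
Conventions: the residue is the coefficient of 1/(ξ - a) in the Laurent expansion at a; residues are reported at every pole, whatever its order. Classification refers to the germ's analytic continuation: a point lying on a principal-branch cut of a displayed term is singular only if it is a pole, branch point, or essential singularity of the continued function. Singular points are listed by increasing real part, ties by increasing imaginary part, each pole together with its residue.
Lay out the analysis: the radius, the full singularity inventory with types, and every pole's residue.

Denominator factor (ξ - 4/3)^3: pole of order 3 at 4/3, modulus 4/3.
The radius of convergence is the smallest modulus among the singular points: 4/3.
At the order-3 pole 4/3 set g(ξ) = (ξ - (4/3))^3*f(ξ) = 3/5.
Order-3 pole: residue = g''(a)/2; g''(4/3) = 0, so the residue is 0.

Radius of convergence at 0: 4/3.
At 4/3: a pole of order 3; residue 0.


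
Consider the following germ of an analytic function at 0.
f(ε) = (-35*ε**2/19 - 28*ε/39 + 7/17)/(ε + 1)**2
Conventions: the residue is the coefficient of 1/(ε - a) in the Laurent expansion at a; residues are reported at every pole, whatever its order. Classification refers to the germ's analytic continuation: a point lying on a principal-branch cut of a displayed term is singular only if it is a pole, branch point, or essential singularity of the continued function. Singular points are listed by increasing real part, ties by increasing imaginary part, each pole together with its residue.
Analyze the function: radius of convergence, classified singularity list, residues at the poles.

Radius of convergence at 0: 1.
At -1: a pole of order 2; residue 2198/741.

Denominator factor (ε + 1)^2: pole of order 2 at -1, modulus 1.
The radius of convergence is the smallest modulus among the singular points: 1.
At the order-2 pole -1 set g(ε) = (ε - (-1))^2*f(ε) = -35*ε**2/19 - 28*ε/39 + 7/17.
Order-2 pole: residue = g'(a); g'(-1) = 2198/741, so the residue is 2198/741.


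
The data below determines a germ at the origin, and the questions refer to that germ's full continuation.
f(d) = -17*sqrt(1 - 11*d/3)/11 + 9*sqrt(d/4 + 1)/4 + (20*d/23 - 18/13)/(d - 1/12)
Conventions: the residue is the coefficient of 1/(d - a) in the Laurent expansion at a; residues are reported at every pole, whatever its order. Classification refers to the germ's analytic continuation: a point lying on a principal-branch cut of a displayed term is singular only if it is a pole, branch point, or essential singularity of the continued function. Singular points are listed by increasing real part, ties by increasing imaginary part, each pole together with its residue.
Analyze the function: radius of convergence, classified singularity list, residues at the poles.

Denominator factor (d - 1/12): pole of order 1 at 1/12, modulus 1/12.
Branch term (-17/11)*sqrt(1 - d/(3/11)): its argument vanishes at d = 3/11, a square-root branch point, modulus 3/11.
Branch term (9/4)*sqrt(1 - d/(-4)): its argument vanishes at d = -4, a square-root branch point, modulus 4.
The radius of convergence is the smallest modulus among the singular points: 1/12.
The branch terms are analytic at 1/12 and contribute nothing to the residue; only the rational part matters.
At the order-1 pole 1/12 set g(d) = (d - (1/12))*(rational part) = 20*d/23 - 18/13.
Simple pole: residue = g(a) at a = 1/12, which is -1177/897.
List the singular points by increasing real part (a conjugate pair: the negative imaginary part first).

Radius of convergence at 0: 1/12.
At -4: an algebraic (square-root) branch point.
At 1/12: a pole of order 1; residue -1177/897.
At 3/11: an algebraic (square-root) branch point.


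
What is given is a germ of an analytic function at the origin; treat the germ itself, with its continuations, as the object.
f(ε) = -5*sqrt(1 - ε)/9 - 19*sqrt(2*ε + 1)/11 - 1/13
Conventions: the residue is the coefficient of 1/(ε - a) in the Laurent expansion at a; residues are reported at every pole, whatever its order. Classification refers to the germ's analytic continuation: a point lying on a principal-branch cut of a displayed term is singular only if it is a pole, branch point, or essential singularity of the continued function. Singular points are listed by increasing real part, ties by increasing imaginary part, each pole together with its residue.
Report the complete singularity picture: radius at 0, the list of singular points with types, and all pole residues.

Radius of convergence at 0: 1/2.
At -1/2: an algebraic (square-root) branch point.
At 1: an algebraic (square-root) branch point.

Branch term (-19/11)*sqrt(1 - ε/(-1/2)): its argument vanishes at ε = -1/2, a square-root branch point, modulus 1/2.
Branch term (-5/9)*sqrt(1 - ε/(1)): its argument vanishes at ε = 1, a square-root branch point, modulus 1.
The radius of convergence is the smallest modulus among the singular points: 1/2.
List the singular points by increasing real part (a conjugate pair: the negative imaginary part first).


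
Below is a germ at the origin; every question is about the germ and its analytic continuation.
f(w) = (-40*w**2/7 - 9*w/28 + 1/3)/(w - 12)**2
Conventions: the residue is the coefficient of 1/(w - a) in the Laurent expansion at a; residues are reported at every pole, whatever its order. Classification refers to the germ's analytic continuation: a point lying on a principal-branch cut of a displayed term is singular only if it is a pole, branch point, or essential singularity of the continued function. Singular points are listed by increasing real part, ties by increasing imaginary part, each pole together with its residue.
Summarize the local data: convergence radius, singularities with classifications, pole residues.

Denominator factor (w - 12)^2: pole of order 2 at 12, modulus 12.
The radius of convergence is the smallest modulus among the singular points: 12.
At the order-2 pole 12 set g(w) = (w - (12))^2*f(w) = -40*w**2/7 - 9*w/28 + 1/3.
Order-2 pole: residue = g'(a); g'(12) = -3849/28, so the residue is -3849/28.

Radius of convergence at 0: 12.
At 12: a pole of order 2; residue -3849/28.


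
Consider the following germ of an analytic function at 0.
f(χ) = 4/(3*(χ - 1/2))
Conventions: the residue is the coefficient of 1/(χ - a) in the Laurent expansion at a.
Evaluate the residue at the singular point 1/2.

The residue is 4/3.

At the order-1 pole 1/2 set g(χ) = (χ - (1/2))*f(χ) = 4/3.
Simple pole: residue = g(a) at a = 1/2, which is 4/3.


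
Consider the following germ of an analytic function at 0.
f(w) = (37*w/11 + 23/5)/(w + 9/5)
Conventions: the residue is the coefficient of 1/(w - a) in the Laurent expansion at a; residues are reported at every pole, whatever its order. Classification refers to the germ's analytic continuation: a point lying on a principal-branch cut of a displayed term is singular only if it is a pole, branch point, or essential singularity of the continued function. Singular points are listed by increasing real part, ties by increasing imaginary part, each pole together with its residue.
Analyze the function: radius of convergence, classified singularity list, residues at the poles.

Denominator factor (w + 9/5): pole of order 1 at -9/5, modulus 9/5.
The radius of convergence is the smallest modulus among the singular points: 9/5.
At the order-1 pole -9/5 set g(w) = (w - (-9/5))*f(w) = 37*w/11 + 23/5.
Simple pole: residue = g(a) at a = -9/5, which is -16/11.

Radius of convergence at 0: 9/5.
At -9/5: a pole of order 1; residue -16/11.


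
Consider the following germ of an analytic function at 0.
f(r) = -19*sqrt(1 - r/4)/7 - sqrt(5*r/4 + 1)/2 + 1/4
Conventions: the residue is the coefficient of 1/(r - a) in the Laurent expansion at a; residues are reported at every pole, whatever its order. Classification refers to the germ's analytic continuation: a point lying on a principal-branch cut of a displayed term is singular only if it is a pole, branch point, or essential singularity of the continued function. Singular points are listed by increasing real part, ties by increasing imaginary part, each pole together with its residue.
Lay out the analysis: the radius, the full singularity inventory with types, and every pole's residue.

Branch term (-19/7)*sqrt(1 - r/(4)): its argument vanishes at r = 4, a square-root branch point, modulus 4.
Branch term (-1/2)*sqrt(1 - r/(-4/5)): its argument vanishes at r = -4/5, a square-root branch point, modulus 4/5.
The radius of convergence is the smallest modulus among the singular points: 4/5.
List the singular points by increasing real part (a conjugate pair: the negative imaginary part first).

Radius of convergence at 0: 4/5.
At -4/5: an algebraic (square-root) branch point.
At 4: an algebraic (square-root) branch point.


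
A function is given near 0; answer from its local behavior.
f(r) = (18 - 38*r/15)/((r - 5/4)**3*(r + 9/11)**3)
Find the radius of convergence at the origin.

Denominator factor (r - 5/4)^3: pole of order 3 at 5/4, modulus 5/4.
Denominator factor (r + 9/11)^3: pole of order 3 at -9/11, modulus 9/11.
The radius of convergence is the smallest modulus among the singular points: 9/11.

The radius of convergence is 9/11.


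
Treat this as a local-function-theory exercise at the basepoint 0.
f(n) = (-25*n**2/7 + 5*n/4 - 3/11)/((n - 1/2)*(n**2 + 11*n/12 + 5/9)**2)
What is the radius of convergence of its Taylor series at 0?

The radius of convergence is 1/2.

Denominator factor (n**2 + 11*n/12 + 5/9)^2: discriminant -199/144, complex-conjugate roots (-11/24) + ((1/24)*sqrt(199))*i and (-11/24) - ((1/24)*sqrt(199))*i; poles of order 2, moduli (1/3)*sqrt(5) and (1/3)*sqrt(5).
Denominator factor (n - 1/2): pole of order 1 at 1/2, modulus 1/2.
The radius of convergence is the smallest modulus among the singular points: 1/2.


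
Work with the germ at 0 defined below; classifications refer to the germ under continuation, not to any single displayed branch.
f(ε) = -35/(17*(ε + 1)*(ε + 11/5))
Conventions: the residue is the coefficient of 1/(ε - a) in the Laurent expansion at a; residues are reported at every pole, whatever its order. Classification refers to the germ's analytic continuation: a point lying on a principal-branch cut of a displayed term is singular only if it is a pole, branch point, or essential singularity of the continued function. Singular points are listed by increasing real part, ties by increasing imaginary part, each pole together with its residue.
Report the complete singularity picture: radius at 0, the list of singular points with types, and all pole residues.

Denominator factor (ε + 11/5): pole of order 1 at -11/5, modulus 11/5.
Denominator factor (ε + 1): pole of order 1 at -1, modulus 1.
The radius of convergence is the smallest modulus among the singular points: 1.
At the order-1 pole -11/5 set g(ε) = (ε - (-11/5))*f(ε) = -35/(17*(ε + 1)).
Simple pole: residue = g(a) at a = -11/5, which is 175/102.
At the order-1 pole -1 set g(ε) = (ε - (-1))*f(ε) = -35/(17*(ε + 11/5)).
Simple pole: residue = g(a) at a = -1, which is -175/102.
List the singular points by increasing real part (a conjugate pair: the negative imaginary part first).

Radius of convergence at 0: 1.
At -11/5: a pole of order 1; residue 175/102.
At -1: a pole of order 1; residue -175/102.


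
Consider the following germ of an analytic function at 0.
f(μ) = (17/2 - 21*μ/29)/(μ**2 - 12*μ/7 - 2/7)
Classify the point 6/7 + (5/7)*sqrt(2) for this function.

The point is a pole of order 1.

The denominator factor μ**2 - 12*μ/7 - 2/7 vanishes at 6/7 + (5/7)*sqrt(2) and appears to the power 1; the numerator there equals 457/58 - (15/29)*sqrt(2), nonzero, and no other factor vanishes.
Hence a pole whose order is the multiplicity, 1.


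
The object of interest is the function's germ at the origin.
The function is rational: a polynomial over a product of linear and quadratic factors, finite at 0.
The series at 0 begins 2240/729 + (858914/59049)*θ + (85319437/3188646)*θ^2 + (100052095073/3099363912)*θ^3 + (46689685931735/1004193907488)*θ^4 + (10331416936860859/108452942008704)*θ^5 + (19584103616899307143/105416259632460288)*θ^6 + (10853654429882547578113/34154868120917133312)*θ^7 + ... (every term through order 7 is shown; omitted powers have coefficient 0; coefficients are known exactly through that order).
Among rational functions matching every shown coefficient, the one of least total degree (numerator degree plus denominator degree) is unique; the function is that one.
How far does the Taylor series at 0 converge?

The radius of convergence is 4/7.

No rational of total degree below 6 reproduces all 8 coefficients; solving the [1/5] Pade equations on them gives f(θ) = (-39*θ/8 - 20/9)/((θ - 4/7)*(θ**2 - 4*θ/9 + 9/8)**2), whose expansion matches every shown term.
Denominator factor (θ**2 - 4*θ/9 + 9/8)^2: discriminant -697/162, complex-conjugate roots (2/9) + ((1/36)*sqrt(1394))*i and (2/9) - ((1/36)*sqrt(1394))*i; poles of order 2, moduli (3/4)*sqrt(2) and (3/4)*sqrt(2).
Denominator factor (θ - 4/7): pole of order 1 at 4/7, modulus 4/7.
The radius of convergence is the smallest modulus among the singular points: 4/7.


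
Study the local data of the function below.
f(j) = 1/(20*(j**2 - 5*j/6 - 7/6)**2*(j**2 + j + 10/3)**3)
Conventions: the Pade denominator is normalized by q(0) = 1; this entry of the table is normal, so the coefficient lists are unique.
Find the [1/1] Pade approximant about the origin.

Taylor coefficients needed (expand at 0): a_0 = 243/245000, a_1 = -39609/17150000, a_2 = 1241487/300125000.
Write the denominator as Q(j) = 1 + q1*j. Requiring Q*f - P = O(j^3) with deg P <= 1 kills the coefficients of j^2..j^2 in Q*f:
  j^2: a_2 + q1*a_1 = 0, i.e. 1241487/300125000 + (-39609/17150000)*q1 = 0.
Solving this linear system: q1 = 10218/5705.
The numerator is Q*f truncated at degree 1: P0 = a_0 = 243/245000; P1 = a_1 + q1*a_0 = -1490319/2795450000.

The Pade approximant has numerator coefficients [243/245000, -1490319/2795450000]; denominator coefficients [1, 10218/5705].


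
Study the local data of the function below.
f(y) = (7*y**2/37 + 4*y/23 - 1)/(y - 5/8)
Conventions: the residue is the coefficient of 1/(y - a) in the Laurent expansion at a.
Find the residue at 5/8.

At the order-1 pole 5/8 set g(y) = (y - (5/8))*f(y) = 7*y**2/37 + 4*y/23 - 1.
Simple pole: residue = g(a) at a = 5/8, which is -44519/54464.

The residue is -44519/54464.


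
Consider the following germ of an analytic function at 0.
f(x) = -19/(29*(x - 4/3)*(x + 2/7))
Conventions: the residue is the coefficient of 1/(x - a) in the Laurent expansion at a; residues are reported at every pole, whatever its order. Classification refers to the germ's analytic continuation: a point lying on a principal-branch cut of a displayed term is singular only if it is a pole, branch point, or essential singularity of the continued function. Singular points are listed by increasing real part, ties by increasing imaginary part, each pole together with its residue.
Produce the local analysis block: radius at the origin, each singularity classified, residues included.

Radius of convergence at 0: 2/7.
At -2/7: a pole of order 1; residue 399/986.
At 4/3: a pole of order 1; residue -399/986.

Denominator factor (x + 2/7): pole of order 1 at -2/7, modulus 2/7.
Denominator factor (x - 4/3): pole of order 1 at 4/3, modulus 4/3.
The radius of convergence is the smallest modulus among the singular points: 2/7.
At the order-1 pole -2/7 set g(x) = (x - (-2/7))*f(x) = -19/(29*(x - 4/3)).
Simple pole: residue = g(a) at a = -2/7, which is 399/986.
At the order-1 pole 4/3 set g(x) = (x - (4/3))*f(x) = -19/(29*(x + 2/7)).
Simple pole: residue = g(a) at a = 4/3, which is -399/986.
List the singular points by increasing real part (a conjugate pair: the negative imaginary part first).


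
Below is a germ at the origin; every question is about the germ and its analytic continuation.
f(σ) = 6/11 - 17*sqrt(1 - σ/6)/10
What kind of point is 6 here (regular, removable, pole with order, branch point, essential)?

The point is an algebraic (square-root) branch point.

The term (-17/10)*sqrt(1 - σ/(6)) has argument 1 - 6/(6) = 0 at 6: a square-root (algebraic, two-sheeted) branch point; the remaining terms are analytic or single-valued there.


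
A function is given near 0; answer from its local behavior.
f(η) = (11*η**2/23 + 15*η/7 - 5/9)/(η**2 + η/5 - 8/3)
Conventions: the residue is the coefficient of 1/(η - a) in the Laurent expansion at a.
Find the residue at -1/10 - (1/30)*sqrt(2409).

The residue is 824/805 - (18659/5817735)*sqrt(2409).

The factor η**2 + η/5 - 8/3 splits as (η - a)(η - a') with a = -1/10 - (1/30)*sqrt(2409), a' = -1/10 + (1/30)*sqrt(2409). At the order-1 pole a set g(η) = (η - a)*f(η) = [11*η**2/23 + 15*η/7 - 5/9] / (η - a').
Simple pole: residue = g(a) at a = -1/10 - (1/30)*sqrt(2409), which is 824/805 - (18659/5817735)*sqrt(2409).


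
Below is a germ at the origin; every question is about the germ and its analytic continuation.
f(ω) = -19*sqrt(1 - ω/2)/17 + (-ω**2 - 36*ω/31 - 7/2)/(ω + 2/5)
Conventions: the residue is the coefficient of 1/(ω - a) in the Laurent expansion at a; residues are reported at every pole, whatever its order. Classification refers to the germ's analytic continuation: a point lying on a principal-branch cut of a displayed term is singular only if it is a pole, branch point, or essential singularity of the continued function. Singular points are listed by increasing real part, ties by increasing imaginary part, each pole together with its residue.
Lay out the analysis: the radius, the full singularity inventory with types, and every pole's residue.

Radius of convergence at 0: 2/5.
At -2/5: a pole of order 1; residue -4953/1550.
At 2: an algebraic (square-root) branch point.

Denominator factor (ω + 2/5): pole of order 1 at -2/5, modulus 2/5.
Branch term (-19/17)*sqrt(1 - ω/(2)): its argument vanishes at ω = 2, a square-root branch point, modulus 2.
The radius of convergence is the smallest modulus among the singular points: 2/5.
The branch term is analytic at -2/5 and contributes nothing to the residue; only the rational part matters.
At the order-1 pole -2/5 set g(ω) = (ω - (-2/5))*(rational part) = -ω**2 - 36*ω/31 - 7/2.
Simple pole: residue = g(a) at a = -2/5, which is -4953/1550.
List the singular points by increasing real part (a conjugate pair: the negative imaginary part first).


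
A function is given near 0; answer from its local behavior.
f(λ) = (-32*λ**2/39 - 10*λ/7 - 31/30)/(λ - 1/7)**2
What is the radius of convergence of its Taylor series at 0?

Denominator factor (λ - 1/7)^2: pole of order 2 at 1/7, modulus 1/7.
The radius of convergence is the smallest modulus among the singular points: 1/7.

The radius of convergence is 1/7.


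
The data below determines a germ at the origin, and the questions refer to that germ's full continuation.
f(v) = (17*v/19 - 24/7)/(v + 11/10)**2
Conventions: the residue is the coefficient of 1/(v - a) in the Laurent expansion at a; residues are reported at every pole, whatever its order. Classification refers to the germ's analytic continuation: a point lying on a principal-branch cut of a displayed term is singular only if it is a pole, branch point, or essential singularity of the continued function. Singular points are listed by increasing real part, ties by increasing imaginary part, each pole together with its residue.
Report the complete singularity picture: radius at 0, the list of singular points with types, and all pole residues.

Denominator factor (v + 11/10)^2: pole of order 2 at -11/10, modulus 11/10.
The radius of convergence is the smallest modulus among the singular points: 11/10.
At the order-2 pole -11/10 set g(v) = (v - (-11/10))^2*f(v) = 17*v/19 - 24/7.
Order-2 pole: residue = g'(a); g'(-11/10) = 17/19, so the residue is 17/19.

Radius of convergence at 0: 11/10.
At -11/10: a pole of order 2; residue 17/19.


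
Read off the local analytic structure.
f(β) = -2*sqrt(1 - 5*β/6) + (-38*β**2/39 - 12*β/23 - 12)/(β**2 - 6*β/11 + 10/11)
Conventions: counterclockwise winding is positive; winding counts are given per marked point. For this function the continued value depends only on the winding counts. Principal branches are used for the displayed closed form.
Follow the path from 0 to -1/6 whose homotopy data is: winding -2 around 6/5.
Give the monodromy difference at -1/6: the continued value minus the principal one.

Continued minus principal equals 0.

The rational part is single-valued and drops out of the difference; each branch term changes only by its own monodromy.
(-2)*sqrt(1 - β/(6/5)): winding -2 is even, the square root returns to the same sheet, contribution 0.
Summing the contributions at β = -1/6 gives 0.


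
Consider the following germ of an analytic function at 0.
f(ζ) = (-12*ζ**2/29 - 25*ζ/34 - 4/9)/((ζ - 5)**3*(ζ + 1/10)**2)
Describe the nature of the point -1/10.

The point is a pole of order 2.

The denominator factor ζ + 1/10 vanishes at -1/10 and appears to the power 2; the numerator there equals -166411/443700, nonzero, and no other factor vanishes.
Hence a pole whose order is the multiplicity, 2.


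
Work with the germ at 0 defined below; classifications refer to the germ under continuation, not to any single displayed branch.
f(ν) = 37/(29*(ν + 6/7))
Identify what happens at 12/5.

The point is a regular point.

Denominator factors: ν + 6/7 = 114/35 at ν = 12/5 — none vanishes.
So the germ continues analytically to 12/5.


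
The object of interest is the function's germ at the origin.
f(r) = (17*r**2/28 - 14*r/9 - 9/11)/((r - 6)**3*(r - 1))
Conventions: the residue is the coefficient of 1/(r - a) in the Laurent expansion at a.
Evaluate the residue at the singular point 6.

At the order-3 pole 6 set g(r) = (r - (6))^3*f(r) = (17*r**2/28 - 14*r/9 - 9/11)/(r - 1).
Order-3 pole: residue = g''(a)/2; g''(6) = -4897/173250, so the residue is -4897/346500.

The residue is -4897/346500.


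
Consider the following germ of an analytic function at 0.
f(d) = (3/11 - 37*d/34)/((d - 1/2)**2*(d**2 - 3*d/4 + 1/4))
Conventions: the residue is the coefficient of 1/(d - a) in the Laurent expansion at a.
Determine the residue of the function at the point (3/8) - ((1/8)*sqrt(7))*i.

The residue is (24/11) + ((2032/1309)*sqrt(7))*i.

The factor d**2 - 3*d/4 + 1/4 splits as (d - a)(d - a') with a = (3/8) - ((1/8)*sqrt(7))*i, a' = (3/8) + ((1/8)*sqrt(7))*i. At the order-1 pole a set g(d) = (d - a)*f(d) = [(3/11 - 37*d/34)/(d - 1/2)**2] / (d - a').
Simple pole: residue = g(a) at a = (3/8) - ((1/8)*sqrt(7))*i, which is (24/11) + ((2032/1309)*sqrt(7))*i.


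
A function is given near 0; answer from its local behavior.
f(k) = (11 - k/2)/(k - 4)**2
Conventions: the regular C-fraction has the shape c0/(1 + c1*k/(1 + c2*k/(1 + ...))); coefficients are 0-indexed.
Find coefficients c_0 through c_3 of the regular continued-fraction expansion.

The regular C-fraction coefficients are [11/16, -5/11, 81/880, -11/80].

Taylor coefficients (expand at 0): a_0 = 11/16, a_1 = 5/16, a_2 = 29/256, a_3 = 19/512.
c0 = a_0 = 11/16. Peel one level at a time: if S = 1 + c*k/S' with S'(0) = 1, then c is the k-coefficient of S and S' = c*k/(S - 1).
S_1 = c0/f = 1 + (-5/11)*k + (81/1936)*k^2 + ...; c1 = -5/11.
S_2 = c1*k/(S_1 - 1) = 1 + (81/880)*k + (81/6400)*k^2 + ...; c2 = 81/880.
S_3 = c2*k/(S_2 - 1) = 1 + (-11/80)*k + ...; c3 = -11/80.


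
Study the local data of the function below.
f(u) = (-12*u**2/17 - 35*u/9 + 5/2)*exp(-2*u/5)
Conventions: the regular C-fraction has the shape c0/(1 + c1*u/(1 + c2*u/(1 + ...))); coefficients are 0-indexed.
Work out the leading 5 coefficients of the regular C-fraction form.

Taylor coefficients (expand at 0): a_0 = 5/2, a_1 = -44/9, a_2 = 803/765, a_3 = -212/3825, a_4 = -707/57375.
c0 = a_0 = 5/2. Peel one level at a time: if S = 1 + c*u/S' with S'(0) = 1, then c is the u-coefficient of S and S' = c*u/(S - 1).
S_1 = c0/f = 1 + (88/45)*u + (117194/34425)*u^2 + ...; c1 = 88/45.
S_2 = c1*u/(S_1 - 1) = 1 + (-5327/3060)*u + (44203/1271600)*u^2 + ...; c2 = -5327/3060.
S_3 = c2*u/(S_2 - 1) = 1 + (397827/19922980)*u + (2685010137/1459283573825)*u^2 + ...; c3 = 397827/19922980.
S_4 = c3*u/(S_3 - 1) = 1 + (-3580013516/38852447865)*u + ...; c4 = -3580013516/38852447865.

The regular C-fraction coefficients are [5/2, 88/45, -5327/3060, 397827/19922980, -3580013516/38852447865].


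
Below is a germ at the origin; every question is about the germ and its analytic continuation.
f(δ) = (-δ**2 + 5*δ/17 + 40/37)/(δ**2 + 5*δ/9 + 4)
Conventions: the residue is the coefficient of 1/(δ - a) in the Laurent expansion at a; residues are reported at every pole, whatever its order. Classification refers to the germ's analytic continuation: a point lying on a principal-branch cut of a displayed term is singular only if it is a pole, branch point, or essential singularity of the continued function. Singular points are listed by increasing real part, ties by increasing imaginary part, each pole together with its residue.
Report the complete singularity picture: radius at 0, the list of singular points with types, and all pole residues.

Denominator factor (δ**2 + 5*δ/9 + 4): discriminant -1271/81, complex-conjugate roots (-5/18) + ((1/18)*sqrt(1271))*i and (-5/18) - ((1/18)*sqrt(1271))*i; poles of order 1, moduli 2 and 2.
The radius of convergence is the smallest modulus among the singular points: 2.
The factor δ**2 + 5*δ/9 + 4 splits as (δ - a)(δ - a') with a = (-5/18) - ((1/18)*sqrt(1271))*i, a' = (-5/18) + ((1/18)*sqrt(1271))*i. At the order-1 pole a set g(δ) = (δ - a)*f(δ) = [-δ**2 + 5*δ/17 + 40/37] / (δ - a').
Simple pole: residue = g(a) at a = (-5/18) - ((1/18)*sqrt(1271))*i, which is (65/153) + ((246851/7195131)*sqrt(1271))*i.
The factor δ**2 + 5*δ/9 + 4 splits as (δ - a)(δ - a') with a = (-5/18) + ((1/18)*sqrt(1271))*i, a' = (-5/18) - ((1/18)*sqrt(1271))*i. At the order-1 pole a set g(δ) = (δ - a)*f(δ) = [-δ**2 + 5*δ/17 + 40/37] / (δ - a').
Simple pole: residue = g(a) at a = (-5/18) + ((1/18)*sqrt(1271))*i, which is (65/153) - ((246851/7195131)*sqrt(1271))*i.
List the singular points by increasing real part (a conjugate pair: the negative imaginary part first).

Radius of convergence at 0: 2.
At (-5/18) - ((1/18)*sqrt(1271))*i: a pole of order 1; residue (65/153) + ((246851/7195131)*sqrt(1271))*i.
At (-5/18) + ((1/18)*sqrt(1271))*i: a pole of order 1; residue (65/153) - ((246851/7195131)*sqrt(1271))*i.


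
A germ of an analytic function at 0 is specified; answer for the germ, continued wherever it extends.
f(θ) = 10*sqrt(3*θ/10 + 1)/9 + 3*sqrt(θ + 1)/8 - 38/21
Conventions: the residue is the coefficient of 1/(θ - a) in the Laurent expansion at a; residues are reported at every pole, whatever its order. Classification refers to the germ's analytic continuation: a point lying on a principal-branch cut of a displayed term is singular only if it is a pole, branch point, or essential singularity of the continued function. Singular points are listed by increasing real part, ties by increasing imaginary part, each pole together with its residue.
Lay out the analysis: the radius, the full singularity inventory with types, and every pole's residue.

Radius of convergence at 0: 1.
At -10/3: an algebraic (square-root) branch point.
At -1: an algebraic (square-root) branch point.

Branch term (3/8)*sqrt(1 - θ/(-1)): its argument vanishes at θ = -1, a square-root branch point, modulus 1.
Branch term (10/9)*sqrt(1 - θ/(-10/3)): its argument vanishes at θ = -10/3, a square-root branch point, modulus 10/3.
The radius of convergence is the smallest modulus among the singular points: 1.
List the singular points by increasing real part (a conjugate pair: the negative imaginary part first).


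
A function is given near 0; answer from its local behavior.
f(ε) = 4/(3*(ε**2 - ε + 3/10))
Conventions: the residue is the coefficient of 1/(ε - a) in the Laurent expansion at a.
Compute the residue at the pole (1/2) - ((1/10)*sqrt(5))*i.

The factor ε**2 - ε + 3/10 splits as (ε - a)(ε - a') with a = (1/2) - ((1/10)*sqrt(5))*i, a' = (1/2) + ((1/10)*sqrt(5))*i. At the order-1 pole a set g(ε) = (ε - a)*f(ε) = [4/3] / (ε - a').
Simple pole: residue = g(a) at a = (1/2) - ((1/10)*sqrt(5))*i, which is ((4/3)*sqrt(5))*i.

The residue is ((4/3)*sqrt(5))*i.


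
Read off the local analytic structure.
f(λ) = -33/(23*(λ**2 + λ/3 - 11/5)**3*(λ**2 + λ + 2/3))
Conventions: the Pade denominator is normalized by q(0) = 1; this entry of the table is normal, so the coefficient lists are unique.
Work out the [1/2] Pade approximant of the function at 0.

The Pade approximant has numerator coefficients [1125/5566, -19893125/21184196]; denominator coefficients [1, -61667/17127, -4019483/753588].

Taylor coefficients needed (expand at 0): a_0 = 1125/5566, a_1 = -1125/5324, a_2 = 854625/2693944, a_3 = 2697875/177800304.
Write the denominator as Q(λ) = 1 + q1*λ + q2*λ^2. Requiring Q*f - P = O(λ^4) with deg P <= 1 kills the coefficients of λ^2..λ^3 in Q*f:
  λ^2: a_2 + q1*a_1 + q2*a_0 = 0, i.e. 854625/2693944 + (-1125/5324)*q1 + (1125/5566)*q2 = 0.
  λ^3: a_3 + q1*a_2 + q2*a_1 = 0, i.e. 2697875/177800304 + (854625/2693944)*q1 + (-1125/5324)*q2 = 0.
Solving this linear system: q1 = -61667/17127, q2 = -4019483/753588.
The numerator is Q*f truncated at degree 1: P0 = a_0 = 1125/5566; P1 = a_1 + q1*a_0 = -19893125/21184196.


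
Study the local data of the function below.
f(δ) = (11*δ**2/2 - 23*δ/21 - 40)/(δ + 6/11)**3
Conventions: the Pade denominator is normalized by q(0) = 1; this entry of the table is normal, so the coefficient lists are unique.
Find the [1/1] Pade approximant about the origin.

Taylor coefficients needed (expand at 0): a_0 = -6655/27, a_1 = 6118607/4536, a_2 = -3704173/756.
Write the denominator as Q(δ) = 1 + q1*δ. Requiring Q*f - P = O(δ^3) with deg P <= 1 kills the coefficients of δ^2..δ^2 in Q*f:
  δ^2: a_2 + q1*a_1 = 0, i.e. -3704173/756 + (6118607/4536)*q1 = 0.
Solving this linear system: q1 = 16698/4597.
The numerator is Q*f truncated at degree 1: P0 = a_0 = -6655/27; P1 = a_1 + q1*a_0 = 9458204459/20851992.

The Pade approximant has numerator coefficients [-6655/27, 9458204459/20851992]; denominator coefficients [1, 16698/4597].
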